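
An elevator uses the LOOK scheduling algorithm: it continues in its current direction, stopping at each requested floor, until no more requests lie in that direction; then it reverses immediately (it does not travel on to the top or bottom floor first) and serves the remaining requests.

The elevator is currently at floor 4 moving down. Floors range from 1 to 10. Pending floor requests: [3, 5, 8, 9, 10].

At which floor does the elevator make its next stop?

Current floor: 4, direction: down
Requests above: [5, 8, 9, 10]
Requests below: [3]
Moving down and requests lie below → nearest below is max([3]) = 3

Answer: 3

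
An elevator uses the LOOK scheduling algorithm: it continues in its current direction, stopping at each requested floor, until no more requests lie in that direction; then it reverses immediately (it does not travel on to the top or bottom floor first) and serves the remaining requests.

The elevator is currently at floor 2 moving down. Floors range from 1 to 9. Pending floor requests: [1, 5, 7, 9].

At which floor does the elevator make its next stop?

Answer: 1

Derivation:
Current floor: 2, direction: down
Requests above: [5, 7, 9]
Requests below: [1]
Moving down and requests lie below → nearest below is max([1]) = 1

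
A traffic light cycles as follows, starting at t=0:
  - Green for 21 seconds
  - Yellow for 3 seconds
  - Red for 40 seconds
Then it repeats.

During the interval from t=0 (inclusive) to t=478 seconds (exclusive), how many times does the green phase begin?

Cycle = 21+3+40 = 64s
green phase starts at t = k*64 + 0 for k=0,1,2,...
Need k*64+0 < 478 → k < 7.469
k ∈ {0, ..., 7} → 8 starts

Answer: 8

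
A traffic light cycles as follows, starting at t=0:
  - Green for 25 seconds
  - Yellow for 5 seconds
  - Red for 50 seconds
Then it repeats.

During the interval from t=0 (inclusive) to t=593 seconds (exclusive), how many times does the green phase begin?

Cycle = 25+5+50 = 80s
green phase starts at t = k*80 + 0 for k=0,1,2,...
Need k*80+0 < 593 → k < 7.412
k ∈ {0, ..., 7} → 8 starts

Answer: 8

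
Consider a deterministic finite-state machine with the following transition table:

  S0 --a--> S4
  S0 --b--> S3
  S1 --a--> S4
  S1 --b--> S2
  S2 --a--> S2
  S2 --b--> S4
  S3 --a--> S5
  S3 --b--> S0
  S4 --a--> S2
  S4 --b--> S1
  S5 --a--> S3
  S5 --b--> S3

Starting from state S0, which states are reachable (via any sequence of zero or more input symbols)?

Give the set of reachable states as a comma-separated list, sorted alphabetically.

BFS from S0:
  visit S0: S0--a-->S4 (new), S0--b-->S3 (new)
  visit S4: S4--a-->S2 (new), S4--b-->S1 (new)
  visit S3: S3--a-->S5 (new), S3--b-->S0 (seen)
  visit S2: S2--a-->S2 (seen), S2--b-->S4 (seen)
  visit S1: S1--a-->S4 (seen), S1--b-->S2 (seen)
  visit S5: S5--a-->S3 (seen), S5--b-->S3 (seen)

Answer: S0, S1, S2, S3, S4, S5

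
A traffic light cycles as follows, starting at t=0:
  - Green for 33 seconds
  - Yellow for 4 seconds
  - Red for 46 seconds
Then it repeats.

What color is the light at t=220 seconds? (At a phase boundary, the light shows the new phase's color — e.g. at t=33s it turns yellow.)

Cycle length = 33 + 4 + 46 = 83s
t = 220, phase_t = 220 mod 83 = 54
54 >= 37 → RED

Answer: red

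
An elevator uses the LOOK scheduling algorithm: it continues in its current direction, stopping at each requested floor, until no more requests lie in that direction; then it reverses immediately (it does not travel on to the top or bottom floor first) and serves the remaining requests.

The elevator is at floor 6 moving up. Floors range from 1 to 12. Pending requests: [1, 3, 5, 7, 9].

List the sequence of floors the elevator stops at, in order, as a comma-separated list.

Answer: 7, 9, 5, 3, 1

Derivation:
Current: 6, moving UP
Serve above first (ascending): [7, 9]
Then reverse, serve below (descending): [5, 3, 1]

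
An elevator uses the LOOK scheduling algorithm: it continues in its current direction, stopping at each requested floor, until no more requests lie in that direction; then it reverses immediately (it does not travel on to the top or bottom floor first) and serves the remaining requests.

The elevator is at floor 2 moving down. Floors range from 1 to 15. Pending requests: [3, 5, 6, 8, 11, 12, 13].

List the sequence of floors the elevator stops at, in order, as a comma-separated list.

Current: 2, moving DOWN
Serve below first (descending): []
Then reverse, serve above (ascending): [3, 5, 6, 8, 11, 12, 13]

Answer: 3, 5, 6, 8, 11, 12, 13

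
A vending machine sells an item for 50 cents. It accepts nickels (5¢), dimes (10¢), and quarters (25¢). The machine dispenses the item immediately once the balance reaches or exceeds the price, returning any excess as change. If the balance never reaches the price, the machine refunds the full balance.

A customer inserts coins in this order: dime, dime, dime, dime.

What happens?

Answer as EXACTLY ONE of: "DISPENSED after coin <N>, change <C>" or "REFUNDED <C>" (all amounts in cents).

Answer: REFUNDED 40

Derivation:
Price: 50¢
Coin 1 (dime, 10¢): balance = 10¢
Coin 2 (dime, 10¢): balance = 20¢
Coin 3 (dime, 10¢): balance = 30¢
Coin 4 (dime, 10¢): balance = 40¢
All coins inserted, balance 40¢ < price 50¢ → REFUND 40¢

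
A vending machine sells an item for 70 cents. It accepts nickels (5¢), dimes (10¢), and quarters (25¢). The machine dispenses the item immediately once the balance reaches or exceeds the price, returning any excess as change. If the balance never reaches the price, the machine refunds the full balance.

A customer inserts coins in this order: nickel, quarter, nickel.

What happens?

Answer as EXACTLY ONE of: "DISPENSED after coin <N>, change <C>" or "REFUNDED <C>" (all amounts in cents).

Price: 70¢
Coin 1 (nickel, 5¢): balance = 5¢
Coin 2 (quarter, 25¢): balance = 30¢
Coin 3 (nickel, 5¢): balance = 35¢
All coins inserted, balance 35¢ < price 70¢ → REFUND 35¢

Answer: REFUNDED 35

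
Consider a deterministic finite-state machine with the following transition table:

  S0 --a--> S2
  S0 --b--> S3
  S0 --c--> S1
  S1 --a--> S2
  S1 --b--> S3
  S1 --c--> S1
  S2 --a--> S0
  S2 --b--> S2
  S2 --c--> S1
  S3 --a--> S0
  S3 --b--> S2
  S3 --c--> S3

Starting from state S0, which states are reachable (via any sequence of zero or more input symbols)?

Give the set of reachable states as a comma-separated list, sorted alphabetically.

BFS from S0:
  visit S0: S0--a-->S2 (new), S0--b-->S3 (new), S0--c-->S1 (new)
  visit S2: S2--a-->S0 (seen), S2--b-->S2 (seen), S2--c-->S1 (seen)
  visit S3: S3--a-->S0 (seen), S3--b-->S2 (seen), S3--c-->S3 (seen)
  visit S1: S1--a-->S2 (seen), S1--b-->S3 (seen), S1--c-->S1 (seen)

Answer: S0, S1, S2, S3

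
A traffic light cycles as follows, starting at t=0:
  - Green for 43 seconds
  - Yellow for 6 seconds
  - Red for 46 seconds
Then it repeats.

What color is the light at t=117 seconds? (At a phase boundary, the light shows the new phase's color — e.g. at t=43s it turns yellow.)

Answer: green

Derivation:
Cycle length = 43 + 6 + 46 = 95s
t = 117, phase_t = 117 mod 95 = 22
22 < 43 (green end) → GREEN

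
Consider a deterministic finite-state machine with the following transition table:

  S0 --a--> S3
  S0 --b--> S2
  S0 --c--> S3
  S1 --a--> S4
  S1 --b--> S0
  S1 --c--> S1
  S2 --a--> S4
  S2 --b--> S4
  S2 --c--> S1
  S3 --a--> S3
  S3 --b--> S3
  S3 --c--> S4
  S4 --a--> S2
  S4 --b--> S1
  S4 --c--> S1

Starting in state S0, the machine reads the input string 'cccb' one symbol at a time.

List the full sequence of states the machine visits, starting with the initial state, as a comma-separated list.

Start: S0
  read 'c': S0 --c--> S3
  read 'c': S3 --c--> S4
  read 'c': S4 --c--> S1
  read 'b': S1 --b--> S0

Answer: S0, S3, S4, S1, S0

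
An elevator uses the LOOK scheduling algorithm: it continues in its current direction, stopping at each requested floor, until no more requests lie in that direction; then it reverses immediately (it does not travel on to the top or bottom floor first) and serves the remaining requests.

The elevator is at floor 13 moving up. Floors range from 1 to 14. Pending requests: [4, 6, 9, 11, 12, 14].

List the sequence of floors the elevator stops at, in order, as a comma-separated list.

Current: 13, moving UP
Serve above first (ascending): [14]
Then reverse, serve below (descending): [12, 11, 9, 6, 4]

Answer: 14, 12, 11, 9, 6, 4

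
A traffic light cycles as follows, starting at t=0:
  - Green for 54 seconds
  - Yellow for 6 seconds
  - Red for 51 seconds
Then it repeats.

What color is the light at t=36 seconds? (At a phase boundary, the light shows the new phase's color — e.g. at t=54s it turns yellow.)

Answer: green

Derivation:
Cycle length = 54 + 6 + 51 = 111s
t = 36, phase_t = 36 mod 111 = 36
36 < 54 (green end) → GREEN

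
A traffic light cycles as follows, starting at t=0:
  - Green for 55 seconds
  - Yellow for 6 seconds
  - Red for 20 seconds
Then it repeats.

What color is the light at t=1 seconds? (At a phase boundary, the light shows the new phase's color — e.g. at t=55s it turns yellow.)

Answer: green

Derivation:
Cycle length = 55 + 6 + 20 = 81s
t = 1, phase_t = 1 mod 81 = 1
1 < 55 (green end) → GREEN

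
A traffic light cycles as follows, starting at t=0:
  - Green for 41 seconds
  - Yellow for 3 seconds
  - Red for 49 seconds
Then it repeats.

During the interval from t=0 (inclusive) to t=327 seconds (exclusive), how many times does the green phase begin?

Answer: 4

Derivation:
Cycle = 41+3+49 = 93s
green phase starts at t = k*93 + 0 for k=0,1,2,...
Need k*93+0 < 327 → k < 3.516
k ∈ {0, ..., 3} → 4 starts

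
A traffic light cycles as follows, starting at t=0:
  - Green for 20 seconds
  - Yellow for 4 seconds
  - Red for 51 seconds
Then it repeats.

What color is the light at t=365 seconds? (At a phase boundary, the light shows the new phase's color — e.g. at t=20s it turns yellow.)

Answer: red

Derivation:
Cycle length = 20 + 4 + 51 = 75s
t = 365, phase_t = 365 mod 75 = 65
65 >= 24 → RED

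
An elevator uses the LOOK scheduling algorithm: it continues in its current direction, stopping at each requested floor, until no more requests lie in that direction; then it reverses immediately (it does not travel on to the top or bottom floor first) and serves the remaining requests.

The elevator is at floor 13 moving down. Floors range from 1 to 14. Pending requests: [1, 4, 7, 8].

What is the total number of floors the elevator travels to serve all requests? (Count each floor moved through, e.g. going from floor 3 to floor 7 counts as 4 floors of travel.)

Answer: 12

Derivation:
Start at floor 13 moving down, LOOK stop order: [8, 7, 4, 1]
  13 → 8: |8-13| = 5, total = 5
  8 → 7: |7-8| = 1, total = 6
  7 → 4: |4-7| = 3, total = 9
  4 → 1: |1-4| = 3, total = 12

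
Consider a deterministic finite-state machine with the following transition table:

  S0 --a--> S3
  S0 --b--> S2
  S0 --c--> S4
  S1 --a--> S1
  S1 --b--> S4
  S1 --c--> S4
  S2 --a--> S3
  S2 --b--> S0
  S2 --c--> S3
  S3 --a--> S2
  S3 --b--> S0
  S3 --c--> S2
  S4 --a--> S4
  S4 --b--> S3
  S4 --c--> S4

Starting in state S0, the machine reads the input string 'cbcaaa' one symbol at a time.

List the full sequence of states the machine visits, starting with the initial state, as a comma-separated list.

Start: S0
  read 'c': S0 --c--> S4
  read 'b': S4 --b--> S3
  read 'c': S3 --c--> S2
  read 'a': S2 --a--> S3
  read 'a': S3 --a--> S2
  read 'a': S2 --a--> S3

Answer: S0, S4, S3, S2, S3, S2, S3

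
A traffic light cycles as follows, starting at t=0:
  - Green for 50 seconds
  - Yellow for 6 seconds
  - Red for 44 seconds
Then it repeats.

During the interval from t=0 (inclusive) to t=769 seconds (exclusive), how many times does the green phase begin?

Answer: 8

Derivation:
Cycle = 50+6+44 = 100s
green phase starts at t = k*100 + 0 for k=0,1,2,...
Need k*100+0 < 769 → k < 7.690
k ∈ {0, ..., 7} → 8 starts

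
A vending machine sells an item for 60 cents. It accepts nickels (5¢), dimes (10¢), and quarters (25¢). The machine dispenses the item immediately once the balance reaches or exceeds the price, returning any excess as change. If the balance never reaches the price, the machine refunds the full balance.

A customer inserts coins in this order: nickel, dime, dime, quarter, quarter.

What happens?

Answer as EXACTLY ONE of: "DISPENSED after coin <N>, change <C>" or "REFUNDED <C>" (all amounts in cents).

Answer: DISPENSED after coin 5, change 15

Derivation:
Price: 60¢
Coin 1 (nickel, 5¢): balance = 5¢
Coin 2 (dime, 10¢): balance = 15¢
Coin 3 (dime, 10¢): balance = 25¢
Coin 4 (quarter, 25¢): balance = 50¢
Coin 5 (quarter, 25¢): balance = 75¢
  → balance >= price → DISPENSE, change = 75 - 60 = 15¢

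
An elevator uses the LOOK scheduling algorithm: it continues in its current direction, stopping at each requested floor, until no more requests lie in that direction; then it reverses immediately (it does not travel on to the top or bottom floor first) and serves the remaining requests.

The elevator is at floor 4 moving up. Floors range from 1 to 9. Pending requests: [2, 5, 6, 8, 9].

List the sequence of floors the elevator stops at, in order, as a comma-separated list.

Current: 4, moving UP
Serve above first (ascending): [5, 6, 8, 9]
Then reverse, serve below (descending): [2]

Answer: 5, 6, 8, 9, 2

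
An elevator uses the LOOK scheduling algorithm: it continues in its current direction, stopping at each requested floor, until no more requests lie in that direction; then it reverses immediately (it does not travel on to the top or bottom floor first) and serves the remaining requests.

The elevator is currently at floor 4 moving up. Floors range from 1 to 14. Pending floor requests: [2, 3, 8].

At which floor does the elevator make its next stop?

Current floor: 4, direction: up
Requests above: [8]
Requests below: [2, 3]
Moving up and requests lie above → nearest above is min([8]) = 8

Answer: 8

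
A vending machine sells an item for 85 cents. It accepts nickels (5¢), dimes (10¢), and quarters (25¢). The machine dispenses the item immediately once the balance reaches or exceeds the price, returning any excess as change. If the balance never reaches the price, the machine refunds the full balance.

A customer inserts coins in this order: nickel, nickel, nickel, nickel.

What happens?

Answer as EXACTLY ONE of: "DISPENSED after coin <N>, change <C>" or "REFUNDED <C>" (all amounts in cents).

Price: 85¢
Coin 1 (nickel, 5¢): balance = 5¢
Coin 2 (nickel, 5¢): balance = 10¢
Coin 3 (nickel, 5¢): balance = 15¢
Coin 4 (nickel, 5¢): balance = 20¢
All coins inserted, balance 20¢ < price 85¢ → REFUND 20¢

Answer: REFUNDED 20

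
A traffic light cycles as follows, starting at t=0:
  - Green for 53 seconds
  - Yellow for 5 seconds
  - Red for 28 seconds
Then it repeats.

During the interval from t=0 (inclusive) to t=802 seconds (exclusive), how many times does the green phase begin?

Cycle = 53+5+28 = 86s
green phase starts at t = k*86 + 0 for k=0,1,2,...
Need k*86+0 < 802 → k < 9.326
k ∈ {0, ..., 9} → 10 starts

Answer: 10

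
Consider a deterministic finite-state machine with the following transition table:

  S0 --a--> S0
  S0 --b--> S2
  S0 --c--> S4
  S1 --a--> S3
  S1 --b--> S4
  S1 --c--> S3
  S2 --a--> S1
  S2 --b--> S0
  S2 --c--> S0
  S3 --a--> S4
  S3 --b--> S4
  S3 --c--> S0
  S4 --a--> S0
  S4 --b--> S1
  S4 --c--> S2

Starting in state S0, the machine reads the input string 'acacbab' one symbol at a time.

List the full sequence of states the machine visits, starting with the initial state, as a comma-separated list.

Start: S0
  read 'a': S0 --a--> S0
  read 'c': S0 --c--> S4
  read 'a': S4 --a--> S0
  read 'c': S0 --c--> S4
  read 'b': S4 --b--> S1
  read 'a': S1 --a--> S3
  read 'b': S3 --b--> S4

Answer: S0, S0, S4, S0, S4, S1, S3, S4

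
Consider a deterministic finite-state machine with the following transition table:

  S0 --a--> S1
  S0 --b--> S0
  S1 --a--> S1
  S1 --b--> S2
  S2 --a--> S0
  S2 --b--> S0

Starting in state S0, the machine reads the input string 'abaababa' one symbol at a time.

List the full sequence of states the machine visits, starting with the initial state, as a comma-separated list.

Start: S0
  read 'a': S0 --a--> S1
  read 'b': S1 --b--> S2
  read 'a': S2 --a--> S0
  read 'a': S0 --a--> S1
  read 'b': S1 --b--> S2
  read 'a': S2 --a--> S0
  read 'b': S0 --b--> S0
  read 'a': S0 --a--> S1

Answer: S0, S1, S2, S0, S1, S2, S0, S0, S1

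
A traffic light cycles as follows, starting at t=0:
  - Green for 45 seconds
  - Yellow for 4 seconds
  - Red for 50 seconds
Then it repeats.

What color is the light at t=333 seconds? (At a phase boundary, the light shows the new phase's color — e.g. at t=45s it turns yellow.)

Answer: green

Derivation:
Cycle length = 45 + 4 + 50 = 99s
t = 333, phase_t = 333 mod 99 = 36
36 < 45 (green end) → GREEN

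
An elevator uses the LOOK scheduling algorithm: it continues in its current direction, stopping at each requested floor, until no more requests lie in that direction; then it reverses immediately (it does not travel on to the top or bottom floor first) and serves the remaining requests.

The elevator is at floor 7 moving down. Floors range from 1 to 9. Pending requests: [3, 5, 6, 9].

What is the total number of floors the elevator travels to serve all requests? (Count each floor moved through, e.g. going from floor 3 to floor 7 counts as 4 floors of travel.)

Answer: 10

Derivation:
Start at floor 7 moving down, LOOK stop order: [6, 5, 3, 9]
  7 → 6: |6-7| = 1, total = 1
  6 → 5: |5-6| = 1, total = 2
  5 → 3: |3-5| = 2, total = 4
  3 → 9: |9-3| = 6, total = 10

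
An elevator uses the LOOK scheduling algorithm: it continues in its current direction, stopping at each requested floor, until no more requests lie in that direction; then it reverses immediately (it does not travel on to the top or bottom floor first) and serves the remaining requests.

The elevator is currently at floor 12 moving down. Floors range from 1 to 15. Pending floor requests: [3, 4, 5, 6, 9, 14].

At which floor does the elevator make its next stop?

Current floor: 12, direction: down
Requests above: [14]
Requests below: [3, 4, 5, 6, 9]
Moving down and requests lie below → nearest below is max([3, 4, 5, 6, 9]) = 9

Answer: 9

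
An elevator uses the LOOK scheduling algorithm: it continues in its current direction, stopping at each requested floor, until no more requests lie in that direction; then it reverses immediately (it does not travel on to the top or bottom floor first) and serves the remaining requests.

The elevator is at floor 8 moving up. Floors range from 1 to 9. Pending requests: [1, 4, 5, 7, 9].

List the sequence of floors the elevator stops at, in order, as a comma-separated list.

Current: 8, moving UP
Serve above first (ascending): [9]
Then reverse, serve below (descending): [7, 5, 4, 1]

Answer: 9, 7, 5, 4, 1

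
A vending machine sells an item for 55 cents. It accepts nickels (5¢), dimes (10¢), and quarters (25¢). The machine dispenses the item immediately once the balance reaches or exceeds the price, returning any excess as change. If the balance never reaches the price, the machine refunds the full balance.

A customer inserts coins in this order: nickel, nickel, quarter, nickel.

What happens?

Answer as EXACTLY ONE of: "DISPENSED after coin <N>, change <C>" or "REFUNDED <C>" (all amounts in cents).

Price: 55¢
Coin 1 (nickel, 5¢): balance = 5¢
Coin 2 (nickel, 5¢): balance = 10¢
Coin 3 (quarter, 25¢): balance = 35¢
Coin 4 (nickel, 5¢): balance = 40¢
All coins inserted, balance 40¢ < price 55¢ → REFUND 40¢

Answer: REFUNDED 40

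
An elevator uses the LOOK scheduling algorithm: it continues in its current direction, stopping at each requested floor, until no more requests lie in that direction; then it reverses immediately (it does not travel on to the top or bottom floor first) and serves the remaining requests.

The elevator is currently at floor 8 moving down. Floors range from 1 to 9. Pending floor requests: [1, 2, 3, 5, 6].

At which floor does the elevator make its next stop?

Answer: 6

Derivation:
Current floor: 8, direction: down
Requests above: []
Requests below: [1, 2, 3, 5, 6]
Moving down and requests lie below → nearest below is max([1, 2, 3, 5, 6]) = 6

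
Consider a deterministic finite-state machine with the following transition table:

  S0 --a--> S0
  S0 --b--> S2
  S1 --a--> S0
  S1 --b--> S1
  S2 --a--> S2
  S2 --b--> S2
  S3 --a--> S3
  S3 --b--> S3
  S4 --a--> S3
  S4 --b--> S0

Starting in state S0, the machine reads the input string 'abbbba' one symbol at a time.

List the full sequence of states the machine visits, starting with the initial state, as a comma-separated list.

Answer: S0, S0, S2, S2, S2, S2, S2

Derivation:
Start: S0
  read 'a': S0 --a--> S0
  read 'b': S0 --b--> S2
  read 'b': S2 --b--> S2
  read 'b': S2 --b--> S2
  read 'b': S2 --b--> S2
  read 'a': S2 --a--> S2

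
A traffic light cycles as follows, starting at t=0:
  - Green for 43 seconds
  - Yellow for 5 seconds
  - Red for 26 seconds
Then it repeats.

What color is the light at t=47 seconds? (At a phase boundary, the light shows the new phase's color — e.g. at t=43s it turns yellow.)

Answer: yellow

Derivation:
Cycle length = 43 + 5 + 26 = 74s
t = 47, phase_t = 47 mod 74 = 47
43 <= 47 < 48 (yellow end) → YELLOW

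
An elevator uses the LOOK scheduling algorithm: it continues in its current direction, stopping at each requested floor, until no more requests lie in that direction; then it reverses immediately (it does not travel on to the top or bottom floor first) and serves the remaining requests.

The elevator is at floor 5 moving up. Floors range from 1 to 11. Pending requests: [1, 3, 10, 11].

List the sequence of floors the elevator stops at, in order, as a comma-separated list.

Current: 5, moving UP
Serve above first (ascending): [10, 11]
Then reverse, serve below (descending): [3, 1]

Answer: 10, 11, 3, 1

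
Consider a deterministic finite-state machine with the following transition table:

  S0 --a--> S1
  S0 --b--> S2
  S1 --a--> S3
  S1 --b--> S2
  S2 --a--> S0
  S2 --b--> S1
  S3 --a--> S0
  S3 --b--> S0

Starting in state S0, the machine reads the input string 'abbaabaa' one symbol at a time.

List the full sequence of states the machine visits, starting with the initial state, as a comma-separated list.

Start: S0
  read 'a': S0 --a--> S1
  read 'b': S1 --b--> S2
  read 'b': S2 --b--> S1
  read 'a': S1 --a--> S3
  read 'a': S3 --a--> S0
  read 'b': S0 --b--> S2
  read 'a': S2 --a--> S0
  read 'a': S0 --a--> S1

Answer: S0, S1, S2, S1, S3, S0, S2, S0, S1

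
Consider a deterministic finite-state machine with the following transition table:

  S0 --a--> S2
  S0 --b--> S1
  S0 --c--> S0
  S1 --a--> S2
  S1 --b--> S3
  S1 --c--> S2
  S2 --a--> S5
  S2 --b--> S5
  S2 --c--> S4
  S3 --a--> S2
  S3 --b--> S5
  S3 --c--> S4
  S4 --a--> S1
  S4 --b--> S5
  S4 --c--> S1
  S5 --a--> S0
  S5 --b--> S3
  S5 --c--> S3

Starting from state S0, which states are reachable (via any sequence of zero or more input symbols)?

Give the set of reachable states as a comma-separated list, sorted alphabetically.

BFS from S0:
  visit S0: S0--a-->S2 (new), S0--b-->S1 (new), S0--c-->S0 (seen)
  visit S2: S2--a-->S5 (new), S2--b-->S5 (seen), S2--c-->S4 (new)
  visit S1: S1--a-->S2 (seen), S1--b-->S3 (new), S1--c-->S2 (seen)
  visit S5: S5--a-->S0 (seen), S5--b-->S3 (seen), S5--c-->S3 (seen)
  visit S4: S4--a-->S1 (seen), S4--b-->S5 (seen), S4--c-->S1 (seen)
  visit S3: S3--a-->S2 (seen), S3--b-->S5 (seen), S3--c-->S4 (seen)

Answer: S0, S1, S2, S3, S4, S5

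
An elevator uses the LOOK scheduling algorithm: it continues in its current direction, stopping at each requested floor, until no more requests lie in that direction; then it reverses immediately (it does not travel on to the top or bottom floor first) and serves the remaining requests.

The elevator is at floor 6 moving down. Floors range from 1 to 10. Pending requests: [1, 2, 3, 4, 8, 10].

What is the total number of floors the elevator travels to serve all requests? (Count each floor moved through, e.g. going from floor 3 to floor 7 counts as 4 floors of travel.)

Start at floor 6 moving down, LOOK stop order: [4, 3, 2, 1, 8, 10]
  6 → 4: |4-6| = 2, total = 2
  4 → 3: |3-4| = 1, total = 3
  3 → 2: |2-3| = 1, total = 4
  2 → 1: |1-2| = 1, total = 5
  1 → 8: |8-1| = 7, total = 12
  8 → 10: |10-8| = 2, total = 14

Answer: 14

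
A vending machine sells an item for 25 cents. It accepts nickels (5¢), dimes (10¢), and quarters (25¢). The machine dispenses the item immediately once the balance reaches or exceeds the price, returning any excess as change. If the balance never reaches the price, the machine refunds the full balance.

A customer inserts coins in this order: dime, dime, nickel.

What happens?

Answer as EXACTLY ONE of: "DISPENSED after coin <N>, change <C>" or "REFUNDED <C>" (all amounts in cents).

Price: 25¢
Coin 1 (dime, 10¢): balance = 10¢
Coin 2 (dime, 10¢): balance = 20¢
Coin 3 (nickel, 5¢): balance = 25¢
  → balance >= price → DISPENSE, change = 25 - 25 = 0¢

Answer: DISPENSED after coin 3, change 0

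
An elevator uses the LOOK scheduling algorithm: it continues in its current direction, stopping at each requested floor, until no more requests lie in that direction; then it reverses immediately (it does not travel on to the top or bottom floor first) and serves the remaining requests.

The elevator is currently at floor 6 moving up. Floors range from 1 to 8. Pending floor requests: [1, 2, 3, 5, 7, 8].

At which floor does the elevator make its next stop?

Answer: 7

Derivation:
Current floor: 6, direction: up
Requests above: [7, 8]
Requests below: [1, 2, 3, 5]
Moving up and requests lie above → nearest above is min([7, 8]) = 7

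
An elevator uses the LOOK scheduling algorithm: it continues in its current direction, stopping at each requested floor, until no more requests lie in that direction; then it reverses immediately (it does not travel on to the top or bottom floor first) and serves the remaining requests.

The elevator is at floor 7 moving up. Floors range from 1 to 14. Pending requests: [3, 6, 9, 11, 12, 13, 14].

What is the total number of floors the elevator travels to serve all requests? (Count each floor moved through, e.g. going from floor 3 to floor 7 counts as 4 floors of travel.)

Answer: 18

Derivation:
Start at floor 7 moving up, LOOK stop order: [9, 11, 12, 13, 14, 6, 3]
  7 → 9: |9-7| = 2, total = 2
  9 → 11: |11-9| = 2, total = 4
  11 → 12: |12-11| = 1, total = 5
  12 → 13: |13-12| = 1, total = 6
  13 → 14: |14-13| = 1, total = 7
  14 → 6: |6-14| = 8, total = 15
  6 → 3: |3-6| = 3, total = 18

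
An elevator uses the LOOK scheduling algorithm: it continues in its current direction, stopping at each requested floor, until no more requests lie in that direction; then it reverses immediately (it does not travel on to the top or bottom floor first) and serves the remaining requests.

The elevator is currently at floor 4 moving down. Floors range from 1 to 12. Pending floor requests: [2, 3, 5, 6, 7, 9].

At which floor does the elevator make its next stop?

Current floor: 4, direction: down
Requests above: [5, 6, 7, 9]
Requests below: [2, 3]
Moving down and requests lie below → nearest below is max([2, 3]) = 3

Answer: 3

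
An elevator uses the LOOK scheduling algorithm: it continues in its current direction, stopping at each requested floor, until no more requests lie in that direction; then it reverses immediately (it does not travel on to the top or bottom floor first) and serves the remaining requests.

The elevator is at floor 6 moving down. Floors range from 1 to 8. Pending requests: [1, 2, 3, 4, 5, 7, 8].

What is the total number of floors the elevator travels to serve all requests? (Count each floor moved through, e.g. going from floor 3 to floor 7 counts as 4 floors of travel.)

Answer: 12

Derivation:
Start at floor 6 moving down, LOOK stop order: [5, 4, 3, 2, 1, 7, 8]
  6 → 5: |5-6| = 1, total = 1
  5 → 4: |4-5| = 1, total = 2
  4 → 3: |3-4| = 1, total = 3
  3 → 2: |2-3| = 1, total = 4
  2 → 1: |1-2| = 1, total = 5
  1 → 7: |7-1| = 6, total = 11
  7 → 8: |8-7| = 1, total = 12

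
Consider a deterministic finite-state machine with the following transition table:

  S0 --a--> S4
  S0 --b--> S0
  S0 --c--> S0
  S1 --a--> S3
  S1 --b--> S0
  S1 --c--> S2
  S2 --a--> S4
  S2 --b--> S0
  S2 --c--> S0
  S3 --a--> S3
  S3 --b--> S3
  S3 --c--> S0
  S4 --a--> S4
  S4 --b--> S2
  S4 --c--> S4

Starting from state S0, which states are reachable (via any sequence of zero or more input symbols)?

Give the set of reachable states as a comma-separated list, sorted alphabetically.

BFS from S0:
  visit S0: S0--a-->S4 (new), S0--b-->S0 (seen), S0--c-->S0 (seen)
  visit S4: S4--a-->S4 (seen), S4--b-->S2 (new), S4--c-->S4 (seen)
  visit S2: S2--a-->S4 (seen), S2--b-->S0 (seen), S2--c-->S0 (seen)

Answer: S0, S2, S4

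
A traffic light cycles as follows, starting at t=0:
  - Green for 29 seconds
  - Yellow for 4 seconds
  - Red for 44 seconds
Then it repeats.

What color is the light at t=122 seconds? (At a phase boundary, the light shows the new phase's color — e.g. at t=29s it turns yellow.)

Answer: red

Derivation:
Cycle length = 29 + 4 + 44 = 77s
t = 122, phase_t = 122 mod 77 = 45
45 >= 33 → RED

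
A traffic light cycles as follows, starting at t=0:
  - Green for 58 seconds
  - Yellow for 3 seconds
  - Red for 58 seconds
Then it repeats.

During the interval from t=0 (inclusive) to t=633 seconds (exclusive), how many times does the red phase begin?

Answer: 5

Derivation:
Cycle = 58+3+58 = 119s
red phase starts at t = k*119 + 61 for k=0,1,2,...
Need k*119+61 < 633 → k < 4.807
k ∈ {0, ..., 4} → 5 starts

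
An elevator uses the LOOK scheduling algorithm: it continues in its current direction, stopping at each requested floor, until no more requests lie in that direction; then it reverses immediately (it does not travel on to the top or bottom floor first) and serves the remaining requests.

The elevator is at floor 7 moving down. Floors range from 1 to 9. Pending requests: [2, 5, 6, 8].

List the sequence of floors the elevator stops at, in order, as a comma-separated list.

Answer: 6, 5, 2, 8

Derivation:
Current: 7, moving DOWN
Serve below first (descending): [6, 5, 2]
Then reverse, serve above (ascending): [8]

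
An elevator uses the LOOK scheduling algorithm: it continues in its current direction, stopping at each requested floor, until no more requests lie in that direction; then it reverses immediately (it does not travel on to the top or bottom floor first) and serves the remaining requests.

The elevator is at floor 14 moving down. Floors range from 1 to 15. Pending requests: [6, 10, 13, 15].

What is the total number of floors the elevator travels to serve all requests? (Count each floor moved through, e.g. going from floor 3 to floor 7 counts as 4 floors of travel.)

Start at floor 14 moving down, LOOK stop order: [13, 10, 6, 15]
  14 → 13: |13-14| = 1, total = 1
  13 → 10: |10-13| = 3, total = 4
  10 → 6: |6-10| = 4, total = 8
  6 → 15: |15-6| = 9, total = 17

Answer: 17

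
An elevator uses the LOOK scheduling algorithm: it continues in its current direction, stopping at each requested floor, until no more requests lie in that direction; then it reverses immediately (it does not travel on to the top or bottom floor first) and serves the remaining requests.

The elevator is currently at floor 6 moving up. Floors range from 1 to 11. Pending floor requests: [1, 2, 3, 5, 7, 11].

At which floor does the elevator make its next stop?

Answer: 7

Derivation:
Current floor: 6, direction: up
Requests above: [7, 11]
Requests below: [1, 2, 3, 5]
Moving up and requests lie above → nearest above is min([7, 11]) = 7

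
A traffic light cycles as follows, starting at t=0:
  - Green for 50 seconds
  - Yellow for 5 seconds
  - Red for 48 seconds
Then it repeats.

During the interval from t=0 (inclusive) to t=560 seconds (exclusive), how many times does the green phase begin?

Cycle = 50+5+48 = 103s
green phase starts at t = k*103 + 0 for k=0,1,2,...
Need k*103+0 < 560 → k < 5.437
k ∈ {0, ..., 5} → 6 starts

Answer: 6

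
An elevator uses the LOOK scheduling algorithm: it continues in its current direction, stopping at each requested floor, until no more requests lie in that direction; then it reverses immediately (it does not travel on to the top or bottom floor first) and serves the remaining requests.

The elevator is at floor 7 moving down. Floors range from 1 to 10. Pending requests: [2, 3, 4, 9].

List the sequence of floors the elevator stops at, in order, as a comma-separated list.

Answer: 4, 3, 2, 9

Derivation:
Current: 7, moving DOWN
Serve below first (descending): [4, 3, 2]
Then reverse, serve above (ascending): [9]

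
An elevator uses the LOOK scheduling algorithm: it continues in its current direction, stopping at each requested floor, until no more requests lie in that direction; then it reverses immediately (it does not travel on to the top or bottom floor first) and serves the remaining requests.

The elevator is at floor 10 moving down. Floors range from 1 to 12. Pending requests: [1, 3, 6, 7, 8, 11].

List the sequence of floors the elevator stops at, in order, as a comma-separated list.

Answer: 8, 7, 6, 3, 1, 11

Derivation:
Current: 10, moving DOWN
Serve below first (descending): [8, 7, 6, 3, 1]
Then reverse, serve above (ascending): [11]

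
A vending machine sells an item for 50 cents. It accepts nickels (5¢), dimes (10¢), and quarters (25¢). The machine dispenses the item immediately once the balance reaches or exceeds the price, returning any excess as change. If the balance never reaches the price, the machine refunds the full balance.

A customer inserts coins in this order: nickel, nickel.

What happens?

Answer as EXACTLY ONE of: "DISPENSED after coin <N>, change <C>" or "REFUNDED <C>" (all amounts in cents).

Answer: REFUNDED 10

Derivation:
Price: 50¢
Coin 1 (nickel, 5¢): balance = 5¢
Coin 2 (nickel, 5¢): balance = 10¢
All coins inserted, balance 10¢ < price 50¢ → REFUND 10¢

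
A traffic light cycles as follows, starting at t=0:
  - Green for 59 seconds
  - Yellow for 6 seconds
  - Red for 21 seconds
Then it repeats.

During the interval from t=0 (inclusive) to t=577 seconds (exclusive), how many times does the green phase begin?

Cycle = 59+6+21 = 86s
green phase starts at t = k*86 + 0 for k=0,1,2,...
Need k*86+0 < 577 → k < 6.709
k ∈ {0, ..., 6} → 7 starts

Answer: 7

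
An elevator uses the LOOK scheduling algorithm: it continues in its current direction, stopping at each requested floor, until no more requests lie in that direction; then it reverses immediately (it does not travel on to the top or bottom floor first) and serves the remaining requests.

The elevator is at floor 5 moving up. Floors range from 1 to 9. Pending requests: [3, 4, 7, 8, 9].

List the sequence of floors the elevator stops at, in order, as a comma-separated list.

Answer: 7, 8, 9, 4, 3

Derivation:
Current: 5, moving UP
Serve above first (ascending): [7, 8, 9]
Then reverse, serve below (descending): [4, 3]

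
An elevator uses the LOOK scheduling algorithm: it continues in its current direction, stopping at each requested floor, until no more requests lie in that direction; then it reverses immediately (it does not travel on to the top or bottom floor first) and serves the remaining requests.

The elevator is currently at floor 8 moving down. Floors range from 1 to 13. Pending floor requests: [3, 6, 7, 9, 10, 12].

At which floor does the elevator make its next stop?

Current floor: 8, direction: down
Requests above: [9, 10, 12]
Requests below: [3, 6, 7]
Moving down and requests lie below → nearest below is max([3, 6, 7]) = 7

Answer: 7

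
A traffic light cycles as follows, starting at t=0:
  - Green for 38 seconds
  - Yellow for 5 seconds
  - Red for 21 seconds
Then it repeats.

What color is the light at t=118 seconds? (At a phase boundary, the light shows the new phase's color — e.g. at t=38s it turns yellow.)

Answer: red

Derivation:
Cycle length = 38 + 5 + 21 = 64s
t = 118, phase_t = 118 mod 64 = 54
54 >= 43 → RED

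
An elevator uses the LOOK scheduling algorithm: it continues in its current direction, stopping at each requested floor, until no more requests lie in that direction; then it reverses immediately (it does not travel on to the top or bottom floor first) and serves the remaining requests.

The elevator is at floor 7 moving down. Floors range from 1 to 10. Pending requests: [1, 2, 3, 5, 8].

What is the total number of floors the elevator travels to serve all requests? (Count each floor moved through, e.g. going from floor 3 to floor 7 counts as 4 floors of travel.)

Start at floor 7 moving down, LOOK stop order: [5, 3, 2, 1, 8]
  7 → 5: |5-7| = 2, total = 2
  5 → 3: |3-5| = 2, total = 4
  3 → 2: |2-3| = 1, total = 5
  2 → 1: |1-2| = 1, total = 6
  1 → 8: |8-1| = 7, total = 13

Answer: 13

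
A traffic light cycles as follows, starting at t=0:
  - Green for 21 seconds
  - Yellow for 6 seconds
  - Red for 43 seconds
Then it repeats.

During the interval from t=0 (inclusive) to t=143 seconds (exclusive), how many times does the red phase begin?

Cycle = 21+6+43 = 70s
red phase starts at t = k*70 + 27 for k=0,1,2,...
Need k*70+27 < 143 → k < 1.657
k ∈ {0, ..., 1} → 2 starts

Answer: 2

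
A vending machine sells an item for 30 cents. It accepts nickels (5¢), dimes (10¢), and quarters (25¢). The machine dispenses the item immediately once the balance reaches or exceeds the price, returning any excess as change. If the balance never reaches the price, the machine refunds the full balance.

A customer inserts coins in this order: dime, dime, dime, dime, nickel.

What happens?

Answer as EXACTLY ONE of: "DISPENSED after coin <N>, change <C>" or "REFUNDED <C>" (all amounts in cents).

Price: 30¢
Coin 1 (dime, 10¢): balance = 10¢
Coin 2 (dime, 10¢): balance = 20¢
Coin 3 (dime, 10¢): balance = 30¢
  → balance >= price → DISPENSE, change = 30 - 30 = 0¢

Answer: DISPENSED after coin 3, change 0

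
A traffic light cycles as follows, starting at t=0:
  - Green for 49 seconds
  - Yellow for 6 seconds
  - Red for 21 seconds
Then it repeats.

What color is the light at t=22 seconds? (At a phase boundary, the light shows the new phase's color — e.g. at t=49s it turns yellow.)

Answer: green

Derivation:
Cycle length = 49 + 6 + 21 = 76s
t = 22, phase_t = 22 mod 76 = 22
22 < 49 (green end) → GREEN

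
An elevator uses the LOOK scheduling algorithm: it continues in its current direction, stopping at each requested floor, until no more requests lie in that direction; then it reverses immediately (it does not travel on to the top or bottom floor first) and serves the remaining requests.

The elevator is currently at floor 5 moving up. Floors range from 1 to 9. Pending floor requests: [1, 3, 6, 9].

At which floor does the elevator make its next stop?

Current floor: 5, direction: up
Requests above: [6, 9]
Requests below: [1, 3]
Moving up and requests lie above → nearest above is min([6, 9]) = 6

Answer: 6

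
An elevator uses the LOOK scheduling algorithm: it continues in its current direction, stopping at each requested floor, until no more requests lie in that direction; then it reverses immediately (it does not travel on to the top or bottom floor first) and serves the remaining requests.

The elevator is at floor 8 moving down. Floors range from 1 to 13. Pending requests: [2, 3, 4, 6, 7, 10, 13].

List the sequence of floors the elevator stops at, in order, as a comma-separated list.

Answer: 7, 6, 4, 3, 2, 10, 13

Derivation:
Current: 8, moving DOWN
Serve below first (descending): [7, 6, 4, 3, 2]
Then reverse, serve above (ascending): [10, 13]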